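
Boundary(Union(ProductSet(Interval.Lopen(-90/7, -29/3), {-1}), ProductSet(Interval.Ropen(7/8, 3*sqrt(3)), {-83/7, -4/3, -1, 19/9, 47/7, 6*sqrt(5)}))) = Union(ProductSet(Interval(-90/7, -29/3), {-1}), ProductSet(Interval(7/8, 3*sqrt(3)), {-83/7, -4/3, -1, 19/9, 47/7, 6*sqrt(5)}))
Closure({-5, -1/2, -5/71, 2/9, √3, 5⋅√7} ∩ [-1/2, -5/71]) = {-1/2, -5/71}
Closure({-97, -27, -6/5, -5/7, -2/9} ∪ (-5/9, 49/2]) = {-97, -27, -6/5, -5/7} ∪ [-5/9, 49/2]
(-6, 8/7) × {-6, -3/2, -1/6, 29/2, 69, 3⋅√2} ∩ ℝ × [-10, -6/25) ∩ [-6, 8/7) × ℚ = (-6, 8/7) × {-6, -3/2}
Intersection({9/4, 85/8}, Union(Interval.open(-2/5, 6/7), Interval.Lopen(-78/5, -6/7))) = EmptySet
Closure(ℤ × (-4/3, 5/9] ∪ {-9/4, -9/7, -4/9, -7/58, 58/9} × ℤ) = (ℤ × [-4/3, 5/9]) ∪ ({-9/4, -9/7, -4/9, -7/58, 58/9} × ℤ)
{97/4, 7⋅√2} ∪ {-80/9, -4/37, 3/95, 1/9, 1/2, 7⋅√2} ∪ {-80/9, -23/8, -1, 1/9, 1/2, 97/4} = {-80/9, -23/8, -1, -4/37, 3/95, 1/9, 1/2, 97/4, 7⋅√2}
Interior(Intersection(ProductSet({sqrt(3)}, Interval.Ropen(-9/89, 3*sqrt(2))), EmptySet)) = EmptySet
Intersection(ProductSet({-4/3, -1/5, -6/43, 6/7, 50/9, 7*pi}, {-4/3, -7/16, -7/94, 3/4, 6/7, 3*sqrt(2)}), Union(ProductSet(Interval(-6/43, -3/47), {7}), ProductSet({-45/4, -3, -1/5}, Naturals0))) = EmptySet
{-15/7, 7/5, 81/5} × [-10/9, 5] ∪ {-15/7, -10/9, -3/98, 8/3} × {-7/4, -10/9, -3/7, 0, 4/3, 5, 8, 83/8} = ({-15/7, 7/5, 81/5} × [-10/9, 5]) ∪ ({-15/7, -10/9, -3/98, 8/3} × {-7/4, -10/9, -3/7, 0, 4/3, 5, 8, 83/8})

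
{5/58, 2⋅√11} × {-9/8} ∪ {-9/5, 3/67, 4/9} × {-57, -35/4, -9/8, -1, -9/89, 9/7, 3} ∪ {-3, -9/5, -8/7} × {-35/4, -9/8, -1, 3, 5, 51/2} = ({5/58, 2⋅√11} × {-9/8}) ∪ ({-3, -9/5, -8/7} × {-35/4, -9/8, -1, 3, 5, 51/2}) ∪ ({-9/5, 3/67, 4/9} × {-57, -35/4, -9/8, -1, -9/89, 9/7, 3})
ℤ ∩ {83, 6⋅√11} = {83}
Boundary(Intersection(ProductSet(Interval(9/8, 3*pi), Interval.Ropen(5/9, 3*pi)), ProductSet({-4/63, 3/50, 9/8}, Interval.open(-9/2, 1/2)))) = EmptySet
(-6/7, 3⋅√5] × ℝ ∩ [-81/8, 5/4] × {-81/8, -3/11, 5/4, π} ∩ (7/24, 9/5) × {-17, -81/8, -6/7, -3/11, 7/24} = (7/24, 5/4] × {-81/8, -3/11}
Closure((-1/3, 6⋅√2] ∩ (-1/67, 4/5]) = [-1/67, 4/5]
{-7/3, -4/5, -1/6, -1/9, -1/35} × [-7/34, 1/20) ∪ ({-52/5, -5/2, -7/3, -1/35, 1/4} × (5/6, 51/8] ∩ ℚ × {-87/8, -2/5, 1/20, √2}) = ({-52/5, -5/2, -7/3, -1/35, 1/4} × {√2}) ∪ ({-7/3, -4/5, -1/6, -1/9, -1/35} × [-7/34, 1/20))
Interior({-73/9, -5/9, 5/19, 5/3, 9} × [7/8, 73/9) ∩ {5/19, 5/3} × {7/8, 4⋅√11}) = ∅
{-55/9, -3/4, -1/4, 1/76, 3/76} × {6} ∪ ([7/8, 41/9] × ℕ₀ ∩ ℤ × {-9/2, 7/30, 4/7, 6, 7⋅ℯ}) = ({-55/9, -3/4, -1/4, 1/76, 3/76} ∪ {1, 2, 3, 4}) × {6}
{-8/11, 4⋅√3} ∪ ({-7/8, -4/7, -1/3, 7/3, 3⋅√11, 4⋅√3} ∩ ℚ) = {-7/8, -8/11, -4/7, -1/3, 7/3, 4⋅√3}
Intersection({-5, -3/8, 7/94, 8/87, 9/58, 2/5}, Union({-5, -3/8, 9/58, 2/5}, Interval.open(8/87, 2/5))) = {-5, -3/8, 9/58, 2/5}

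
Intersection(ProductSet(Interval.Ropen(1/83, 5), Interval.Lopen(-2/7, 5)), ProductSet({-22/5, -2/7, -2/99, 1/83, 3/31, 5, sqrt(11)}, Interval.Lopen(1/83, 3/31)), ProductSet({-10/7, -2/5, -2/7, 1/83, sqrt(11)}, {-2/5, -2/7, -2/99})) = EmptySet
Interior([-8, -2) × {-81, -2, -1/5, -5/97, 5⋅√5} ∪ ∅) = ∅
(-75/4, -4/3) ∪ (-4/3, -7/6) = (-75/4, -4/3) ∪ (-4/3, -7/6)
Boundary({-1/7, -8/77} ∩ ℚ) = {-1/7, -8/77}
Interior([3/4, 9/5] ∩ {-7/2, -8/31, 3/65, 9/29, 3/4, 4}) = ∅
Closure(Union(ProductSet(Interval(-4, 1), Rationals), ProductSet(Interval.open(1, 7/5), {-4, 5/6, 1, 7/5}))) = Union(ProductSet(Interval(-4, 1), Reals), ProductSet(Interval(1, 7/5), {-4, 5/6, 1, 7/5}))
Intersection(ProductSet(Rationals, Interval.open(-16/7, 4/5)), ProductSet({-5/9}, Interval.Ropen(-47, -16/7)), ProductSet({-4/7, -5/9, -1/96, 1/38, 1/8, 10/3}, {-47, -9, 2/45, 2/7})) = EmptySet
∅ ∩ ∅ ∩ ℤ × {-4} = ∅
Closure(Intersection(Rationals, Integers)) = Integers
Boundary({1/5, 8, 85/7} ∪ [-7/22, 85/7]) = {-7/22, 85/7}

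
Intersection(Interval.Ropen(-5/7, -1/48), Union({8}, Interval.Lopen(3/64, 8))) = EmptySet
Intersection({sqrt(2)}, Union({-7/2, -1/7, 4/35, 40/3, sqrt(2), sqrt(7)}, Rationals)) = {sqrt(2)}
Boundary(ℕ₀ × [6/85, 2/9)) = ℕ₀ × [6/85, 2/9]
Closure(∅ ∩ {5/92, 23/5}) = ∅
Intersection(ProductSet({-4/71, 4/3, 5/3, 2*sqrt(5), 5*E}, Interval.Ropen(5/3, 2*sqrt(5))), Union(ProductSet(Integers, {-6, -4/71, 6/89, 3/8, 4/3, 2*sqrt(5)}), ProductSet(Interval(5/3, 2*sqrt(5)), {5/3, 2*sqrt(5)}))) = ProductSet({5/3, 2*sqrt(5)}, {5/3})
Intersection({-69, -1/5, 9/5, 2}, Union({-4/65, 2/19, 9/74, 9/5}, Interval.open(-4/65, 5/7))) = {9/5}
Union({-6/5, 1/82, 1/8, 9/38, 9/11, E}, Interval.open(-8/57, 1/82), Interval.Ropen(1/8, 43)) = Union({-6/5}, Interval.Lopen(-8/57, 1/82), Interval.Ropen(1/8, 43))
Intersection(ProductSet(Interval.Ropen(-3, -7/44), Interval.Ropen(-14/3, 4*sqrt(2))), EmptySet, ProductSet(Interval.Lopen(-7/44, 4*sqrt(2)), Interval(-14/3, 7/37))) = EmptySet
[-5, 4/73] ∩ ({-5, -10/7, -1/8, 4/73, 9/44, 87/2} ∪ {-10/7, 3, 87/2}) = {-5, -10/7, -1/8, 4/73}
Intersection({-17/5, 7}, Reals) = {-17/5, 7}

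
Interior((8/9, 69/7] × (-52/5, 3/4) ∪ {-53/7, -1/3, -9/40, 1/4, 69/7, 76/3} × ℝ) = (8/9, 69/7) × (-52/5, 3/4)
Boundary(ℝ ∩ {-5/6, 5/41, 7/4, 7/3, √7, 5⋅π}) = {-5/6, 5/41, 7/4, 7/3, √7, 5⋅π}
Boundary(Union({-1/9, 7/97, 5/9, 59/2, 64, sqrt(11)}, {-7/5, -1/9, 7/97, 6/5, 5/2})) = {-7/5, -1/9, 7/97, 5/9, 6/5, 5/2, 59/2, 64, sqrt(11)}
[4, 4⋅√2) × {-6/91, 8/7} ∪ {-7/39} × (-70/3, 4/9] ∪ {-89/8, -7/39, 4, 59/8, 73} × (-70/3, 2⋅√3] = ([4, 4⋅√2) × {-6/91, 8/7}) ∪ ({-89/8, -7/39, 4, 59/8, 73} × (-70/3, 2⋅√3])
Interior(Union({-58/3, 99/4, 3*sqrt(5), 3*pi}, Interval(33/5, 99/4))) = Interval.open(33/5, 99/4)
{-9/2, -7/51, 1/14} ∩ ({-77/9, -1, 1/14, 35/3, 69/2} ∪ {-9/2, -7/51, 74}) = {-9/2, -7/51, 1/14}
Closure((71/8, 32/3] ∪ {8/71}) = {8/71} ∪ [71/8, 32/3]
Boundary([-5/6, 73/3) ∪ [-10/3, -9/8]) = {-10/3, -9/8, -5/6, 73/3}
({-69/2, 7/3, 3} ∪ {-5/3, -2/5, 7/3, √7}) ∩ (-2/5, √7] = {7/3, √7}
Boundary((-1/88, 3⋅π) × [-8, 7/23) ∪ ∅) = ({-1/88, 3⋅π} × [-8, 7/23]) ∪ ([-1/88, 3⋅π] × {-8, 7/23})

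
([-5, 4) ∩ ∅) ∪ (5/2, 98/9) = (5/2, 98/9)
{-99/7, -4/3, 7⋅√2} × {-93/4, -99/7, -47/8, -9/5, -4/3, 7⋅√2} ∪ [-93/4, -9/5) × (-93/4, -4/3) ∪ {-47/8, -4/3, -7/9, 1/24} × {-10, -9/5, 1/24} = ({-47/8, -4/3, -7/9, 1/24} × {-10, -9/5, 1/24}) ∪ ([-93/4, -9/5) × (-93/4, -4/3)) ∪ ({-99/7, -4/3, 7⋅√2} × {-93/4, -99/7, -47/8, -9/5, -4/3, 7⋅√2})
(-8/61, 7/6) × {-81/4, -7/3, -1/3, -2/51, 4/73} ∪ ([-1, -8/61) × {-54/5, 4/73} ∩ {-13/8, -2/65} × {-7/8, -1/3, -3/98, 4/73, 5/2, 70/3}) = (-8/61, 7/6) × {-81/4, -7/3, -1/3, -2/51, 4/73}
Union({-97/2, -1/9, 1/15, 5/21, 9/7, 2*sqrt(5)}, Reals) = Reals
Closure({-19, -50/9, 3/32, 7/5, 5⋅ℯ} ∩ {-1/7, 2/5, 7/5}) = {7/5}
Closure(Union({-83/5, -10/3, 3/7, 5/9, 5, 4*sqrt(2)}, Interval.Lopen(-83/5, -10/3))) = Union({3/7, 5/9, 5, 4*sqrt(2)}, Interval(-83/5, -10/3))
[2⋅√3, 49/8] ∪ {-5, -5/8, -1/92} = {-5, -5/8, -1/92} ∪ [2⋅√3, 49/8]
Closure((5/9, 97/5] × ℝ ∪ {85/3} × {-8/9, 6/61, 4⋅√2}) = ([5/9, 97/5] × ℝ) ∪ ({85/3} × {-8/9, 6/61, 4⋅√2})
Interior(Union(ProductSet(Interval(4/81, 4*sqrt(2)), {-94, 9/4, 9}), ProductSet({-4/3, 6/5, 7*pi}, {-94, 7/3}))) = EmptySet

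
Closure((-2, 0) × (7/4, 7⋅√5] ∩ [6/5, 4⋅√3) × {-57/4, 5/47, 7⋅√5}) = ∅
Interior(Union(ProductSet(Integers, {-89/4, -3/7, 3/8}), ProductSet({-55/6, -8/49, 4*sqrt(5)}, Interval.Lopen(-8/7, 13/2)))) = EmptySet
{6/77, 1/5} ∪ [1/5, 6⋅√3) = {6/77} ∪ [1/5, 6⋅√3)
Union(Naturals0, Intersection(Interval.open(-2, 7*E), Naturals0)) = Union(Naturals0, Range(0, 20, 1))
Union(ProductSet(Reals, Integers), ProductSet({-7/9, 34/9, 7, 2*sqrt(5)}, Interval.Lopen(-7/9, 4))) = Union(ProductSet({-7/9, 34/9, 7, 2*sqrt(5)}, Interval.Lopen(-7/9, 4)), ProductSet(Reals, Integers))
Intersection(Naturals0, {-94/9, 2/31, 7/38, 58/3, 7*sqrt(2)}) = EmptySet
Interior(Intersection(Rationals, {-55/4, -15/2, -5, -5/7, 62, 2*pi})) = EmptySet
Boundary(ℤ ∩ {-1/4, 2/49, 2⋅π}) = ∅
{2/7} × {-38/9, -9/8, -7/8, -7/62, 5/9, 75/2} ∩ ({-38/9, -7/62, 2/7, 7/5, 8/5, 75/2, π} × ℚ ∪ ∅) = {2/7} × {-38/9, -9/8, -7/8, -7/62, 5/9, 75/2}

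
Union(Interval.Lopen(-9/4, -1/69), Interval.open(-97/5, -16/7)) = Union(Interval.open(-97/5, -16/7), Interval.Lopen(-9/4, -1/69))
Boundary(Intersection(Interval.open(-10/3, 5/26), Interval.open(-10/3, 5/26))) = {-10/3, 5/26}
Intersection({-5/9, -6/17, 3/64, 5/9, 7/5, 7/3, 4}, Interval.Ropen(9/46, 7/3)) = {5/9, 7/5}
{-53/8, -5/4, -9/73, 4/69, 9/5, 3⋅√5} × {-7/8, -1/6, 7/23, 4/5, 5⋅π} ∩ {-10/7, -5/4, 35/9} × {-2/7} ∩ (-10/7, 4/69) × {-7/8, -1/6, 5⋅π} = ∅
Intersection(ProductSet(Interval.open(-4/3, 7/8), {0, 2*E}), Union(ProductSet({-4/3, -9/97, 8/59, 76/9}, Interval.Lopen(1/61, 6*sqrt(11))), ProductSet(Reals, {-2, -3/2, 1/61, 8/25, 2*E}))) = ProductSet(Interval.open(-4/3, 7/8), {2*E})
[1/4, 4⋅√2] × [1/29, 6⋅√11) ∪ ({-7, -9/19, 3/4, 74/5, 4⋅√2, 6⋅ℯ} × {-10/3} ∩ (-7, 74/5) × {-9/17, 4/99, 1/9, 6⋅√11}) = [1/4, 4⋅√2] × [1/29, 6⋅√11)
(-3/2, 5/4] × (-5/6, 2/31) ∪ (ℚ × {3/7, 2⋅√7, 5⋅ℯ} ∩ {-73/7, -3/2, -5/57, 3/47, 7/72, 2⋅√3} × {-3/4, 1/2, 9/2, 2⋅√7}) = ((-3/2, 5/4] × (-5/6, 2/31)) ∪ ({-73/7, -3/2, -5/57, 3/47, 7/72} × {2⋅√7})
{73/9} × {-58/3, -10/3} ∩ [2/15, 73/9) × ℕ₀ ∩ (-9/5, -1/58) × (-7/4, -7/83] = ∅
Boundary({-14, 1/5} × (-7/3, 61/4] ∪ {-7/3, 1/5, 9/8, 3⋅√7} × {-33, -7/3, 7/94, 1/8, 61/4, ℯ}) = ({-14, 1/5} × [-7/3, 61/4]) ∪ ({-7/3, 1/5, 9/8, 3⋅√7} × {-33, -7/3, 7/94, 1/8, 61/4, ℯ})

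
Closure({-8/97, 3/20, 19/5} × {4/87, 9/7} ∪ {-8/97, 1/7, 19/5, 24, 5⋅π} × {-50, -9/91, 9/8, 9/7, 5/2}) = ({-8/97, 3/20, 19/5} × {4/87, 9/7}) ∪ ({-8/97, 1/7, 19/5, 24, 5⋅π} × {-50, -9/91, 9/8, 9/7, 5/2})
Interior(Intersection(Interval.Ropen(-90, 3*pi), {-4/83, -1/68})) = EmptySet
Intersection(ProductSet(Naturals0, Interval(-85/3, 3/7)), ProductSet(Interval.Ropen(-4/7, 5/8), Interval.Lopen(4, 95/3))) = EmptySet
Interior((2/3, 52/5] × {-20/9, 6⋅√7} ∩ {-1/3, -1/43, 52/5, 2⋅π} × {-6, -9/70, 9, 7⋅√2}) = ∅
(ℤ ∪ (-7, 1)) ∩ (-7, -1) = (-7, -1) ∪ {-6, -5, …, -2}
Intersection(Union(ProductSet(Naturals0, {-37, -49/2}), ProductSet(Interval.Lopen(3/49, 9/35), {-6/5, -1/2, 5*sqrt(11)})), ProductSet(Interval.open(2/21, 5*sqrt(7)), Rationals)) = Union(ProductSet(Interval.Lopen(2/21, 9/35), {-6/5, -1/2}), ProductSet(Range(1, 14, 1), {-37, -49/2}))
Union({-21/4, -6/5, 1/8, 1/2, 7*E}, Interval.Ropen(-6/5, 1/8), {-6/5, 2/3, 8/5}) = Union({-21/4, 1/2, 2/3, 8/5, 7*E}, Interval(-6/5, 1/8))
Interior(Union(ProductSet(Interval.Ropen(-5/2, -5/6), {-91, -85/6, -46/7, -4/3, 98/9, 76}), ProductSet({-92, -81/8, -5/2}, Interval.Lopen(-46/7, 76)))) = EmptySet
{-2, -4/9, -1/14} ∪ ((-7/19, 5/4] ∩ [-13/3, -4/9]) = {-2, -4/9, -1/14}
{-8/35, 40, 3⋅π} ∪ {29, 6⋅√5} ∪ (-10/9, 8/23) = (-10/9, 8/23) ∪ {29, 40, 6⋅√5, 3⋅π}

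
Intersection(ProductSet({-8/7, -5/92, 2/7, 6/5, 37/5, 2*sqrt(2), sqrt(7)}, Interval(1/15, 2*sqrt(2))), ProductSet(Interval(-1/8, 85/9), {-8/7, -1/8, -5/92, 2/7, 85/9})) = ProductSet({-5/92, 2/7, 6/5, 37/5, 2*sqrt(2), sqrt(7)}, {2/7})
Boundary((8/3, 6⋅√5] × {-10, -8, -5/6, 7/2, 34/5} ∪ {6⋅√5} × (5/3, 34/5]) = ({6⋅√5} × [5/3, 34/5]) ∪ ([8/3, 6⋅√5] × {-10, -8, -5/6, 7/2, 34/5})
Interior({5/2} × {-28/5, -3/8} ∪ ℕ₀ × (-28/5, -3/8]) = ∅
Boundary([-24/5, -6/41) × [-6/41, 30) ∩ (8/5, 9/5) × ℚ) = ∅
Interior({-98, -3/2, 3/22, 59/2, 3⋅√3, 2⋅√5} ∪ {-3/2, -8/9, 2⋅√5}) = ∅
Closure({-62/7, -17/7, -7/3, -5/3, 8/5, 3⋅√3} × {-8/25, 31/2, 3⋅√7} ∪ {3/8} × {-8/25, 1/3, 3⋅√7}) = ({3/8} × {-8/25, 1/3, 3⋅√7}) ∪ ({-62/7, -17/7, -7/3, -5/3, 8/5, 3⋅√3} × {-8/25, 31/2, 3⋅√7})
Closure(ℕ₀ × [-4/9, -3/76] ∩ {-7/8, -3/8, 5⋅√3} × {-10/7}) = ∅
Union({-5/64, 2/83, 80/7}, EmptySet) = {-5/64, 2/83, 80/7}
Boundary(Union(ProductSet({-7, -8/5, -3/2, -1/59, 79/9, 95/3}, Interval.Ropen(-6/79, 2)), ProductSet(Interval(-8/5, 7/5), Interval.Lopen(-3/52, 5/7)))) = Union(ProductSet({-8/5, 7/5}, Interval(-3/52, 5/7)), ProductSet({-7, -8/5, 79/9, 95/3}, Interval(-6/79, 2)), ProductSet({-7, -8/5, -3/2, -1/59, 79/9, 95/3}, Union(Interval(-6/79, -3/52), Interval(5/7, 2))), ProductSet(Interval(-8/5, 7/5), {-3/52, 5/7}))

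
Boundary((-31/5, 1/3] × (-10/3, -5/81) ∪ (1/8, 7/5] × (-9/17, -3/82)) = ({-31/5} × [-10/3, -5/81]) ∪ ({7/5} × [-9/17, -3/82]) ∪ ([-31/5, 1/3] × {-10/3}) ∪ ([1/8, 7/5] × {-3/82}) ∪ ({-31/5, 1/3} × [-10/3, -9/17]) ∪ ({1/8, 7/5} × [-5/81, -3/82]) ∪ ([-31/5, 1/8] × {-10/3, -5/81}) ∪ ([1/3, 7/5] × {-9/17, -3/82})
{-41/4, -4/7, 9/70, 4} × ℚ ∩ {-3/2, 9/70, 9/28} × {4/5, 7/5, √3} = {9/70} × {4/5, 7/5}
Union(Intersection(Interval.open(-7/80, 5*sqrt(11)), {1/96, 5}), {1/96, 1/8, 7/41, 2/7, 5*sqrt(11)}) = {1/96, 1/8, 7/41, 2/7, 5, 5*sqrt(11)}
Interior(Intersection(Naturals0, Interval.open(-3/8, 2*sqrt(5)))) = EmptySet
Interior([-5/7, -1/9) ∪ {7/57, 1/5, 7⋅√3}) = (-5/7, -1/9)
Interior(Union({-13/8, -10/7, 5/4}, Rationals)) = EmptySet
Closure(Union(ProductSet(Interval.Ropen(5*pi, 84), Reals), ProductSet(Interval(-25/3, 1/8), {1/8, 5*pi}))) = Union(ProductSet(Interval(-25/3, 1/8), {1/8, 5*pi}), ProductSet(Interval(5*pi, 84), Reals))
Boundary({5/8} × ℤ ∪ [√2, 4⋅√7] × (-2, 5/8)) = ({5/8} × ℤ) ∪ ({√2, 4⋅√7} × [-2, 5/8]) ∪ ([√2, 4⋅√7] × {-2, 5/8})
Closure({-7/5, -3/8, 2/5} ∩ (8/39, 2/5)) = ∅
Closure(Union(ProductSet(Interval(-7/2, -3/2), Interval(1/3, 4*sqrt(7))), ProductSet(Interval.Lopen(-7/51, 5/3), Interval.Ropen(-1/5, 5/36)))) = Union(ProductSet({-7/51, 5/3}, Interval(-1/5, 5/36)), ProductSet(Interval(-7/2, -3/2), Interval(1/3, 4*sqrt(7))), ProductSet(Interval(-7/51, 5/3), {-1/5, 5/36}), ProductSet(Interval.Lopen(-7/51, 5/3), Interval.Ropen(-1/5, 5/36)))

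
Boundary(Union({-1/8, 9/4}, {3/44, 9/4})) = {-1/8, 3/44, 9/4}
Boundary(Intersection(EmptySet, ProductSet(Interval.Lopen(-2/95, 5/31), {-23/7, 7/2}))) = EmptySet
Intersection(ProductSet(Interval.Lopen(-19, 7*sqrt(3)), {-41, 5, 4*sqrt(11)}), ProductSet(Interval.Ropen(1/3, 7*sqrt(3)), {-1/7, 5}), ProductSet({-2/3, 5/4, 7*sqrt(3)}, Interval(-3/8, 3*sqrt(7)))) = ProductSet({5/4}, {5})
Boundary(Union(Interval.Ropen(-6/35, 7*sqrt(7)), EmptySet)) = {-6/35, 7*sqrt(7)}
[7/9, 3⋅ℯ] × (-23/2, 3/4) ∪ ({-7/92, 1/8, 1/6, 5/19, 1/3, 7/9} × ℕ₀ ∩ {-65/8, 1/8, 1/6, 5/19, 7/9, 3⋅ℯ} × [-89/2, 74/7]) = ({1/8, 1/6, 5/19, 7/9} × {0, 1, …, 10}) ∪ ([7/9, 3⋅ℯ] × (-23/2, 3/4))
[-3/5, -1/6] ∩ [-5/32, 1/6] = ∅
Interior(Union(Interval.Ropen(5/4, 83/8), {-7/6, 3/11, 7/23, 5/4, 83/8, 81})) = Interval.open(5/4, 83/8)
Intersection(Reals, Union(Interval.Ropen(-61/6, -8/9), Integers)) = Union(Integers, Interval.Ropen(-61/6, -8/9))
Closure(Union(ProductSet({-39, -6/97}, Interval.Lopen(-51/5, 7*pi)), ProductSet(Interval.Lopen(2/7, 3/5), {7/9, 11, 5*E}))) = Union(ProductSet({-39, -6/97}, Interval(-51/5, 7*pi)), ProductSet(Interval(2/7, 3/5), {7/9, 11, 5*E}))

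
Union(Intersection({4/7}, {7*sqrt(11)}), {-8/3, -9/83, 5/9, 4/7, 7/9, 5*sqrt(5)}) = {-8/3, -9/83, 5/9, 4/7, 7/9, 5*sqrt(5)}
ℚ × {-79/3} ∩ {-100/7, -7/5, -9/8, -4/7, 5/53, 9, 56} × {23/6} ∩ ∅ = ∅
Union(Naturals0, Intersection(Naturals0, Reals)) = Naturals0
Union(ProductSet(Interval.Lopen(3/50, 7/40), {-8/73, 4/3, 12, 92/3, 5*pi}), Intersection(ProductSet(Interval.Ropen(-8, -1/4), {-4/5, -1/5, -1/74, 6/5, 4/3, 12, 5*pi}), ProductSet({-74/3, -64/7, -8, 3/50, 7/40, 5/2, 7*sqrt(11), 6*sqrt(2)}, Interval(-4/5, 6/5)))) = Union(ProductSet({-8}, {-4/5, -1/5, -1/74, 6/5}), ProductSet(Interval.Lopen(3/50, 7/40), {-8/73, 4/3, 12, 92/3, 5*pi}))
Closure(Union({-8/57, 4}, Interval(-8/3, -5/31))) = Union({-8/57, 4}, Interval(-8/3, -5/31))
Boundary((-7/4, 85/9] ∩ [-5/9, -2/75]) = {-5/9, -2/75}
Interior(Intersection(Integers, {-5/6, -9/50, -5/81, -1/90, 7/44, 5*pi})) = EmptySet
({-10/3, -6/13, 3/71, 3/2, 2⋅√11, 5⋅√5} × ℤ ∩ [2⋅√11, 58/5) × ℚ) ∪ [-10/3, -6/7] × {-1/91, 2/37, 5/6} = ([-10/3, -6/7] × {-1/91, 2/37, 5/6}) ∪ ({2⋅√11, 5⋅√5} × ℤ)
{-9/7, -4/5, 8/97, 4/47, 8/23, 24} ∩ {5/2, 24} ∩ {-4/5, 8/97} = ∅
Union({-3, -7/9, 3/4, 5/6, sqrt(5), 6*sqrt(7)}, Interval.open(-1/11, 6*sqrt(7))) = Union({-3, -7/9}, Interval.Lopen(-1/11, 6*sqrt(7)))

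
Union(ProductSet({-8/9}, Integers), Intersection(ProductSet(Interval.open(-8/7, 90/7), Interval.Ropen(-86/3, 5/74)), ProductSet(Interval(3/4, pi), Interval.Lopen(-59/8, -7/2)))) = Union(ProductSet({-8/9}, Integers), ProductSet(Interval(3/4, pi), Interval.Lopen(-59/8, -7/2)))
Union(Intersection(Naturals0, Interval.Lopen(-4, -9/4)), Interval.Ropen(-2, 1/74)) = Interval.Ropen(-2, 1/74)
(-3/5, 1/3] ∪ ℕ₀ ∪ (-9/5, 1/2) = (-9/5, 1/2) ∪ ℕ₀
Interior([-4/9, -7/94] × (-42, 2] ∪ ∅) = (-4/9, -7/94) × (-42, 2)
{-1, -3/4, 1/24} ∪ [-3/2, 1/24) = [-3/2, 1/24]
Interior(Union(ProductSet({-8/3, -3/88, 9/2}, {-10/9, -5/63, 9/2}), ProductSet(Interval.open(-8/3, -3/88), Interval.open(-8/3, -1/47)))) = ProductSet(Interval.open(-8/3, -3/88), Interval.open(-8/3, -1/47))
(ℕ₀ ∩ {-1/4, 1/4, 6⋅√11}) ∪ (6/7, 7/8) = (6/7, 7/8)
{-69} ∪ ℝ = ℝ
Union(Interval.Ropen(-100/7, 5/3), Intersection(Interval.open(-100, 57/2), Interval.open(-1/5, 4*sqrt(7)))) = Interval.Ropen(-100/7, 4*sqrt(7))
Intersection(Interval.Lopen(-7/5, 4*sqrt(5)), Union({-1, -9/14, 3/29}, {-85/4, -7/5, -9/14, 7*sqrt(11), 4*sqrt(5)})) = {-1, -9/14, 3/29, 4*sqrt(5)}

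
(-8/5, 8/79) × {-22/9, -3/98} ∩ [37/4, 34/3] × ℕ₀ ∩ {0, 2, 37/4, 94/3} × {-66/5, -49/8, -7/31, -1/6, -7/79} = ∅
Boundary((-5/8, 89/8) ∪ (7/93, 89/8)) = {-5/8, 89/8}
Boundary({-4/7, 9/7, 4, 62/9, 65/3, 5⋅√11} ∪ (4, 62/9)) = {-4/7, 9/7, 4, 62/9, 65/3, 5⋅√11}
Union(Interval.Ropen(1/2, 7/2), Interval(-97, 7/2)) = Interval(-97, 7/2)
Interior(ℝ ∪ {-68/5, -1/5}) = ℝ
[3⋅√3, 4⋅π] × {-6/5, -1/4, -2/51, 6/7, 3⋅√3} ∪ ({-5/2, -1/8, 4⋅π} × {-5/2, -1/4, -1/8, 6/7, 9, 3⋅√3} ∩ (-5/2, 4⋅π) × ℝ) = ({-1/8} × {-5/2, -1/4, -1/8, 6/7, 9, 3⋅√3}) ∪ ([3⋅√3, 4⋅π] × {-6/5, -1/4, -2/51, 6/7, 3⋅√3})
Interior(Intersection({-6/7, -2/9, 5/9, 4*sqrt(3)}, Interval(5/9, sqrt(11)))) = EmptySet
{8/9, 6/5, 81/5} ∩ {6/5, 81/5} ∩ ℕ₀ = ∅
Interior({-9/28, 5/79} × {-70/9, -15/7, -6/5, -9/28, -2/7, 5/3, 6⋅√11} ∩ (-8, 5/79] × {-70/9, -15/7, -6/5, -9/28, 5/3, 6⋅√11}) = ∅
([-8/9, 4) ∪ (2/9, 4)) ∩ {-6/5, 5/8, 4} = {5/8}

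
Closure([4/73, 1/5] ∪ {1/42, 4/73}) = {1/42} ∪ [4/73, 1/5]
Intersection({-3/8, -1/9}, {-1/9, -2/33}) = {-1/9}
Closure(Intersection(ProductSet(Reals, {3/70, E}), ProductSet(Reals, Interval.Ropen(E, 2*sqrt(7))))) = ProductSet(Reals, {E})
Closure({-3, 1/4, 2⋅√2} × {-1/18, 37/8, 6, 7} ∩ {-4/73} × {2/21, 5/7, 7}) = ∅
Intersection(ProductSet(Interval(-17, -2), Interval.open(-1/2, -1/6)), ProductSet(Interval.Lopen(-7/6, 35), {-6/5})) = EmptySet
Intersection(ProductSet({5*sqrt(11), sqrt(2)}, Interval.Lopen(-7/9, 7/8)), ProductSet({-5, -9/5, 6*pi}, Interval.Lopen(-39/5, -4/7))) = EmptySet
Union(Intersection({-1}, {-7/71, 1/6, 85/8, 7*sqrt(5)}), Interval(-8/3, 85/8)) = Interval(-8/3, 85/8)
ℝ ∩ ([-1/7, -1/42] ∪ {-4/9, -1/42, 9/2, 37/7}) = {-4/9, 9/2, 37/7} ∪ [-1/7, -1/42]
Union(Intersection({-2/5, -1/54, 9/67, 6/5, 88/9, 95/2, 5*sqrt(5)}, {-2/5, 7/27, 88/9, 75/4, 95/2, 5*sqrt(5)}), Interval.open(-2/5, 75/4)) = Union({95/2}, Interval.Ropen(-2/5, 75/4))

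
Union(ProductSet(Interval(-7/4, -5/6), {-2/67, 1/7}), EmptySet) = ProductSet(Interval(-7/4, -5/6), {-2/67, 1/7})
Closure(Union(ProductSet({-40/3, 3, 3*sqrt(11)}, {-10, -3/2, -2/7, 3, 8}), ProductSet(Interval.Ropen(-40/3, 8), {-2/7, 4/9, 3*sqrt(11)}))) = Union(ProductSet({-40/3, 3, 3*sqrt(11)}, {-10, -3/2, -2/7, 3, 8}), ProductSet(Interval(-40/3, 8), {-2/7, 4/9, 3*sqrt(11)}))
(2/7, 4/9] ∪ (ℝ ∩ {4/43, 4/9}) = {4/43} ∪ (2/7, 4/9]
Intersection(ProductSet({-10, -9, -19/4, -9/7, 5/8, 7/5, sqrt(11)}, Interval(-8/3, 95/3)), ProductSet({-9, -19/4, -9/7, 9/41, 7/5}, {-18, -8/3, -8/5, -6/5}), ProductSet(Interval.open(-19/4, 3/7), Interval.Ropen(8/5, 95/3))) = EmptySet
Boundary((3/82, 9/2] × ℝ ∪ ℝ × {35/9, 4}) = ({3/82, 9/2} × ℝ) ∪ (((-∞, 3/82] ∪ [9/2, ∞)) × {35/9, 4})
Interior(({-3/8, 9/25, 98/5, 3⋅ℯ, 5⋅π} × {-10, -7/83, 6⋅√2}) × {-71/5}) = ∅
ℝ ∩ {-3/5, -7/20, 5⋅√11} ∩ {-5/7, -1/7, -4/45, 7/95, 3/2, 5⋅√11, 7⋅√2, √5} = {5⋅√11}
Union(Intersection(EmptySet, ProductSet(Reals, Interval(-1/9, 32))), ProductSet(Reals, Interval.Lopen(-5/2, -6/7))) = ProductSet(Reals, Interval.Lopen(-5/2, -6/7))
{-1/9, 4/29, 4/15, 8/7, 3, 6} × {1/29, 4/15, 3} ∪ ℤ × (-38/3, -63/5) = (ℤ × (-38/3, -63/5)) ∪ ({-1/9, 4/29, 4/15, 8/7, 3, 6} × {1/29, 4/15, 3})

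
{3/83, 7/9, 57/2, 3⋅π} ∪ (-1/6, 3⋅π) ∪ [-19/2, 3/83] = [-19/2, 3⋅π] ∪ {57/2}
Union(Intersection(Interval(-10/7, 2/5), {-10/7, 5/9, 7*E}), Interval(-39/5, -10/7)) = Interval(-39/5, -10/7)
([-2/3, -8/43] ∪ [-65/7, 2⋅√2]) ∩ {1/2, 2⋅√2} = {1/2, 2⋅√2}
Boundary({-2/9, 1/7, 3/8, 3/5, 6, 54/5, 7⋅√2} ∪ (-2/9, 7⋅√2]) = {-2/9, 54/5, 7⋅√2}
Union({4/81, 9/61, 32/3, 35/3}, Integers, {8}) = Union({4/81, 9/61, 32/3, 35/3}, Integers)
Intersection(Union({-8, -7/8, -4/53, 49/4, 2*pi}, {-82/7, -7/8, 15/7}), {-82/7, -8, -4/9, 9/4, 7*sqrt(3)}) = {-82/7, -8}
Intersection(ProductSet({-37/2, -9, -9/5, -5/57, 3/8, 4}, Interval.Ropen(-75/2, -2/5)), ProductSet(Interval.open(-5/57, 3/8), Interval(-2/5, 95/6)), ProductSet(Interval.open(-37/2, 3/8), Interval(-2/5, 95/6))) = EmptySet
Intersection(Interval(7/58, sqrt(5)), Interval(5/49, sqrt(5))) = Interval(7/58, sqrt(5))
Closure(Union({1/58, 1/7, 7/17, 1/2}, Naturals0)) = Union({1/58, 1/7, 7/17, 1/2}, Naturals0)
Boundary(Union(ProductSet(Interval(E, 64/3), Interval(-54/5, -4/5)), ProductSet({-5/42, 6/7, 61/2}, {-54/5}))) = Union(ProductSet({64/3, E}, Interval(-54/5, -4/5)), ProductSet({-5/42, 6/7, 61/2}, {-54/5}), ProductSet(Interval(E, 64/3), {-54/5, -4/5}))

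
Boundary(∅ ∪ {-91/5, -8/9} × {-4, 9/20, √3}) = {-91/5, -8/9} × {-4, 9/20, √3}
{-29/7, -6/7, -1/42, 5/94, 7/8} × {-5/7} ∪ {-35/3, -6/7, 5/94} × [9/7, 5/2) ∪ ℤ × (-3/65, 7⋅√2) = ({-29/7, -6/7, -1/42, 5/94, 7/8} × {-5/7}) ∪ ({-35/3, -6/7, 5/94} × [9/7, 5/2)) ∪ (ℤ × (-3/65, 7⋅√2))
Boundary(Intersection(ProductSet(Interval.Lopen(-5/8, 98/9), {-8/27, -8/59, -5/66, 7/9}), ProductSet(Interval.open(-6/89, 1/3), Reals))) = ProductSet(Interval(-6/89, 1/3), {-8/27, -8/59, -5/66, 7/9})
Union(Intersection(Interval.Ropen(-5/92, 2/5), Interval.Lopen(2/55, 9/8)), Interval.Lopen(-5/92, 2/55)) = Interval.open(-5/92, 2/5)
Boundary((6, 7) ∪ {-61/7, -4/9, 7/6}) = {-61/7, -4/9, 7/6, 6, 7}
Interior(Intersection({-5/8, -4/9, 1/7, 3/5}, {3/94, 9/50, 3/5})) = EmptySet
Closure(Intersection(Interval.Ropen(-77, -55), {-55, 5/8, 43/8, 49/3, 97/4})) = EmptySet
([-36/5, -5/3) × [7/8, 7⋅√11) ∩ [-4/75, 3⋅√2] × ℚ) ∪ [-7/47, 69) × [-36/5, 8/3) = [-7/47, 69) × [-36/5, 8/3)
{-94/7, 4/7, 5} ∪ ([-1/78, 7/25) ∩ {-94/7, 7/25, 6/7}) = {-94/7, 4/7, 5}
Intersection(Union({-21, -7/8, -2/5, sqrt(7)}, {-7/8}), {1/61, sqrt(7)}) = {sqrt(7)}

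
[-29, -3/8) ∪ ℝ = (-∞, ∞)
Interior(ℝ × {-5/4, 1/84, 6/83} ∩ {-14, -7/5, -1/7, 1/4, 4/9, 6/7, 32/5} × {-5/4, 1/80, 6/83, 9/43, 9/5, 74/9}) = ∅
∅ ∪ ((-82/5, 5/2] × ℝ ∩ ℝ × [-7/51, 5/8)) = (-82/5, 5/2] × [-7/51, 5/8)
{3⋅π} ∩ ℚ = ∅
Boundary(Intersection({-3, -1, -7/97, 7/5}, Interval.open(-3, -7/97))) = {-1}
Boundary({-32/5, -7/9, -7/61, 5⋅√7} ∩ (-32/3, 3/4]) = {-32/5, -7/9, -7/61}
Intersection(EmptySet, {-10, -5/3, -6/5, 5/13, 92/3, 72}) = EmptySet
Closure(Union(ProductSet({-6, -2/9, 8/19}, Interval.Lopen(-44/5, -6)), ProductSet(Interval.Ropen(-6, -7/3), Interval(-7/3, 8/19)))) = Union(ProductSet({-6, -2/9, 8/19}, Interval(-44/5, -6)), ProductSet(Interval(-6, -7/3), Interval(-7/3, 8/19)))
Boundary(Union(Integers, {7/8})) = Union({7/8}, Integers)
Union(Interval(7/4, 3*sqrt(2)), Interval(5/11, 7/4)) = Interval(5/11, 3*sqrt(2))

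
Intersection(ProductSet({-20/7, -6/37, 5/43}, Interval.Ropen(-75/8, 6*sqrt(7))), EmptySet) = EmptySet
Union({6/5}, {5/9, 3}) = {5/9, 6/5, 3}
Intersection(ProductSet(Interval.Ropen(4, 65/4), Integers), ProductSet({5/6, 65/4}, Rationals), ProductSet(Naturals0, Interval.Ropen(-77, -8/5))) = EmptySet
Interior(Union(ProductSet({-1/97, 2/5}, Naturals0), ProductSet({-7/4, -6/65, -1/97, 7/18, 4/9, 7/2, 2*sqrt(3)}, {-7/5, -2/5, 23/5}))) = EmptySet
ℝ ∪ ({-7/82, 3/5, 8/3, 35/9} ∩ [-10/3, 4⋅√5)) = ℝ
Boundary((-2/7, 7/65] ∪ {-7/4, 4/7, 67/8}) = {-7/4, -2/7, 7/65, 4/7, 67/8}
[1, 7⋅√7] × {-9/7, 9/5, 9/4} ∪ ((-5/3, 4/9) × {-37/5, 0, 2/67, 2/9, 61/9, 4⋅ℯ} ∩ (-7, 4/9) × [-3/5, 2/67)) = ((-5/3, 4/9) × {0}) ∪ ([1, 7⋅√7] × {-9/7, 9/5, 9/4})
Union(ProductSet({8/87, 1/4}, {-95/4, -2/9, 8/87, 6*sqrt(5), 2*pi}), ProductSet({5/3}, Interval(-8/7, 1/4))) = Union(ProductSet({5/3}, Interval(-8/7, 1/4)), ProductSet({8/87, 1/4}, {-95/4, -2/9, 8/87, 6*sqrt(5), 2*pi}))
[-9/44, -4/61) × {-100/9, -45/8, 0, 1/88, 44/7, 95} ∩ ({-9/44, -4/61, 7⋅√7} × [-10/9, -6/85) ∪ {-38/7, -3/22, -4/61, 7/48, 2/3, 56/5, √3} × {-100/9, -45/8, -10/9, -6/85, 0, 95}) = {-3/22} × {-100/9, -45/8, 0, 95}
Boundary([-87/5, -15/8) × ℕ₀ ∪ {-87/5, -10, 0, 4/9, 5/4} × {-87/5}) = ([-87/5, -15/8] × ℕ₀) ∪ ({-87/5, -10, 0, 4/9, 5/4} × {-87/5})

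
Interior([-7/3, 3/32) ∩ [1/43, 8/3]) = (1/43, 3/32)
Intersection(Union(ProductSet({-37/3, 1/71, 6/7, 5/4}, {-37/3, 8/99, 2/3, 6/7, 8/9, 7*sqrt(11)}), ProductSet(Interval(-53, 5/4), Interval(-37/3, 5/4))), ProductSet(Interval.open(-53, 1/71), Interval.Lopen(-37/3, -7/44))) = ProductSet(Interval.open(-53, 1/71), Interval.Lopen(-37/3, -7/44))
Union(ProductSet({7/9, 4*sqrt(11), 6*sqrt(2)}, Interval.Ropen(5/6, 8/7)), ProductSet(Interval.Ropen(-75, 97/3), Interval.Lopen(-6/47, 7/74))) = Union(ProductSet({7/9, 4*sqrt(11), 6*sqrt(2)}, Interval.Ropen(5/6, 8/7)), ProductSet(Interval.Ropen(-75, 97/3), Interval.Lopen(-6/47, 7/74)))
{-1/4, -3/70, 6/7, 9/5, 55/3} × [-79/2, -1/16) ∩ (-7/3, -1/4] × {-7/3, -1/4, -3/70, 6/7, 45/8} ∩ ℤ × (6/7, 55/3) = ∅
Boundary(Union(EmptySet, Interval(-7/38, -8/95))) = {-7/38, -8/95}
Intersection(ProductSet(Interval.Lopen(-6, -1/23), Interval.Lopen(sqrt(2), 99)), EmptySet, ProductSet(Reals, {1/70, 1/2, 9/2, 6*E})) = EmptySet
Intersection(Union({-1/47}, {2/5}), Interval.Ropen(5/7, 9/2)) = EmptySet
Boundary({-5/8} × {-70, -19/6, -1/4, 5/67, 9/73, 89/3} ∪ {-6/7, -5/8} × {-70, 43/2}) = ({-6/7, -5/8} × {-70, 43/2}) ∪ ({-5/8} × {-70, -19/6, -1/4, 5/67, 9/73, 89/3})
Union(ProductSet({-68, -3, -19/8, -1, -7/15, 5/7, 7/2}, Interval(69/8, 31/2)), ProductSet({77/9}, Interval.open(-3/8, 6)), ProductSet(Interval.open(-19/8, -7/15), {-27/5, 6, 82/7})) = Union(ProductSet({77/9}, Interval.open(-3/8, 6)), ProductSet({-68, -3, -19/8, -1, -7/15, 5/7, 7/2}, Interval(69/8, 31/2)), ProductSet(Interval.open(-19/8, -7/15), {-27/5, 6, 82/7}))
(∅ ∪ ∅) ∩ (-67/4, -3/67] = ∅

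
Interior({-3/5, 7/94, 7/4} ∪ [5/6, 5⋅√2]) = (5/6, 5⋅√2)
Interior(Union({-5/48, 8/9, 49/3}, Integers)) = EmptySet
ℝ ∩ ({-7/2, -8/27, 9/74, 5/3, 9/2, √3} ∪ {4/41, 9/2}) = {-7/2, -8/27, 4/41, 9/74, 5/3, 9/2, √3}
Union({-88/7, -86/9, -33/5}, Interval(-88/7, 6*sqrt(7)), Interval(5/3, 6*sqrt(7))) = Interval(-88/7, 6*sqrt(7))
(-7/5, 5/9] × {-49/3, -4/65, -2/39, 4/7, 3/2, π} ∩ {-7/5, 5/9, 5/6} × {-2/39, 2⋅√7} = {5/9} × {-2/39}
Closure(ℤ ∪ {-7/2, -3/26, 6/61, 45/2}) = ℤ ∪ {-7/2, -3/26, 6/61, 45/2}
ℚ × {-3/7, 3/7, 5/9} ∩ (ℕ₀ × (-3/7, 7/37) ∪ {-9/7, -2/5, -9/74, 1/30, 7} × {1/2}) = ∅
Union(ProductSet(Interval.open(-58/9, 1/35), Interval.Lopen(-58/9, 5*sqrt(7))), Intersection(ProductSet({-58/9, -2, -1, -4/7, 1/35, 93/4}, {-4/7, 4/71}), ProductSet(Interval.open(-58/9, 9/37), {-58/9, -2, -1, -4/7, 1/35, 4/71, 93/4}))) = Union(ProductSet({-2, -1, -4/7, 1/35}, {-4/7, 4/71}), ProductSet(Interval.open(-58/9, 1/35), Interval.Lopen(-58/9, 5*sqrt(7))))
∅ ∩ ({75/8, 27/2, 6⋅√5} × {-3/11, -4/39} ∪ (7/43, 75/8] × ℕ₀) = ∅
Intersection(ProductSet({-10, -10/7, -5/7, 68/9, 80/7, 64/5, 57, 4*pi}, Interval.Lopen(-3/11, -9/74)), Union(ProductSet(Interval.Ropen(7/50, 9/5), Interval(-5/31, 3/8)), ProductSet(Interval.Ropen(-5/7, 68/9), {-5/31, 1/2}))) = ProductSet({-5/7}, {-5/31})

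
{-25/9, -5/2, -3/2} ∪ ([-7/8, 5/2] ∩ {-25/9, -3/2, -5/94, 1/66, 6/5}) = {-25/9, -5/2, -3/2, -5/94, 1/66, 6/5}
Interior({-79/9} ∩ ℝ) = ∅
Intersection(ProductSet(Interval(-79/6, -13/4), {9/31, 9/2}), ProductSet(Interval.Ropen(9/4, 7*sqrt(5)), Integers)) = EmptySet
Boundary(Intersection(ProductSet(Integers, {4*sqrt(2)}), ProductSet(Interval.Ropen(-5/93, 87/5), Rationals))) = EmptySet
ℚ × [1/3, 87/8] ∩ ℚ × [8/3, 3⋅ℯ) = ℚ × [8/3, 3⋅ℯ)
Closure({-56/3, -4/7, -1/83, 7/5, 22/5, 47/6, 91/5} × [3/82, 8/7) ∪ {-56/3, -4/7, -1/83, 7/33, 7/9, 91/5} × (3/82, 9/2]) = ({-56/3, -4/7, -1/83, 7/33, 7/9, 91/5} × [3/82, 9/2]) ∪ ({-56/3, -4/7, -1/83, 7/5, 22/5, 47/6, 91/5} × [3/82, 8/7])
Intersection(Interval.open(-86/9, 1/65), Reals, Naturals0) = Range(0, 1, 1)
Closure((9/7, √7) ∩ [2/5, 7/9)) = ∅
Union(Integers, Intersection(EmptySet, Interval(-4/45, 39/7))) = Integers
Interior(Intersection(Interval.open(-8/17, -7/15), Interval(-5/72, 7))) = EmptySet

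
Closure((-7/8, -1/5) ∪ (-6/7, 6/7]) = [-7/8, 6/7]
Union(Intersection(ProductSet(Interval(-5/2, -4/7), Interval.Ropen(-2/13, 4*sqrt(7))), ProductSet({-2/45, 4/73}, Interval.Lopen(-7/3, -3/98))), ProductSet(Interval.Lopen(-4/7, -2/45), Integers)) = ProductSet(Interval.Lopen(-4/7, -2/45), Integers)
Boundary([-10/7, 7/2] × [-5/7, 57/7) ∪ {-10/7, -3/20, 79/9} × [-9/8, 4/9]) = ({-10/7, 7/2} × [-5/7, 57/7]) ∪ ({-10/7, 79/9} × [-9/8, 4/9]) ∪ ([-10/7, 7/2] × {-5/7, 57/7}) ∪ ({-10/7, -3/20, 79/9} × [-9/8, -5/7])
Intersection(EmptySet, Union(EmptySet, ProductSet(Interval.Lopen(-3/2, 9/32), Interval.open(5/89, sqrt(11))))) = EmptySet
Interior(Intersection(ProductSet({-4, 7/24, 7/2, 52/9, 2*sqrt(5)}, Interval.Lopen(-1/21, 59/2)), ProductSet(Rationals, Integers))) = EmptySet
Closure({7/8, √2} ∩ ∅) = ∅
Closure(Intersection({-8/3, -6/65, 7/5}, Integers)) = EmptySet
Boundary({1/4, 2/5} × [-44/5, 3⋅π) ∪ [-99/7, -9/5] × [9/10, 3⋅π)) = ({-99/7, -9/5} × [9/10, 3⋅π]) ∪ ({1/4, 2/5} × [-44/5, 3⋅π]) ∪ ([-99/7, -9/5] × {9/10, 3⋅π})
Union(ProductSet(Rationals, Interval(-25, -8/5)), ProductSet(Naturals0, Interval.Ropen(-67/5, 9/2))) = Union(ProductSet(Naturals0, Interval.Ropen(-67/5, 9/2)), ProductSet(Rationals, Interval(-25, -8/5)))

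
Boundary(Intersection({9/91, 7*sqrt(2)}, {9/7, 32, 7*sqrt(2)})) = {7*sqrt(2)}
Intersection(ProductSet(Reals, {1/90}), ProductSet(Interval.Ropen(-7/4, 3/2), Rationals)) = ProductSet(Interval.Ropen(-7/4, 3/2), {1/90})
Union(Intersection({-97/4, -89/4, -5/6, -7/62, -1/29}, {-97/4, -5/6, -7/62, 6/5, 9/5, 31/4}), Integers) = Union({-97/4, -5/6, -7/62}, Integers)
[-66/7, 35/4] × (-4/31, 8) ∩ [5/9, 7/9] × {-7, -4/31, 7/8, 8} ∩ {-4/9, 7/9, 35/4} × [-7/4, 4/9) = ∅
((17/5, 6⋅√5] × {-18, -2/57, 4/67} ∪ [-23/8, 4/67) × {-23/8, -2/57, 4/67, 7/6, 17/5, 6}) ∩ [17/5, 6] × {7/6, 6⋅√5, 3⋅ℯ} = ∅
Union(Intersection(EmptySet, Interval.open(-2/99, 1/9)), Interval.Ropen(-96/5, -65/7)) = Interval.Ropen(-96/5, -65/7)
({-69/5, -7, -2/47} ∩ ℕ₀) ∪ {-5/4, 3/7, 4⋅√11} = {-5/4, 3/7, 4⋅√11}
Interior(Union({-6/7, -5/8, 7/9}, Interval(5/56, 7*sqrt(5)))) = Interval.open(5/56, 7*sqrt(5))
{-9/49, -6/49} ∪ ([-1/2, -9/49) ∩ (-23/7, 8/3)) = [-1/2, -9/49] ∪ {-6/49}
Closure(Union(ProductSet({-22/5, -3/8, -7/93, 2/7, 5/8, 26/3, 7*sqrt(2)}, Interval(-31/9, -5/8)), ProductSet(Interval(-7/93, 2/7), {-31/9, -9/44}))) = Union(ProductSet({-22/5, -3/8, -7/93, 2/7, 5/8, 26/3, 7*sqrt(2)}, Interval(-31/9, -5/8)), ProductSet(Interval(-7/93, 2/7), {-31/9, -9/44}))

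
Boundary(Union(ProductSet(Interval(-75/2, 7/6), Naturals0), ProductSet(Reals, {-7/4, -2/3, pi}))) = Union(ProductSet(Interval(-75/2, 7/6), Naturals0), ProductSet(Reals, {-7/4, -2/3, pi}))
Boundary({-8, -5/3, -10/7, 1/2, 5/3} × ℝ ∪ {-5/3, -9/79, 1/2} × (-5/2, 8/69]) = ({-8, -5/3, -10/7, 1/2, 5/3} × ℝ) ∪ ({-5/3, -9/79, 1/2} × [-5/2, 8/69])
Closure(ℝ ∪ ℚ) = ℝ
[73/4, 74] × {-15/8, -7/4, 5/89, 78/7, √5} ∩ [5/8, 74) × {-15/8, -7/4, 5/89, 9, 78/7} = [73/4, 74) × {-15/8, -7/4, 5/89, 78/7}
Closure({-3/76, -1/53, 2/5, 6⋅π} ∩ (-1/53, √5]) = {2/5}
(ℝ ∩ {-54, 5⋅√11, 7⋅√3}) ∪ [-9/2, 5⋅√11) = {-54} ∪ [-9/2, 5⋅√11]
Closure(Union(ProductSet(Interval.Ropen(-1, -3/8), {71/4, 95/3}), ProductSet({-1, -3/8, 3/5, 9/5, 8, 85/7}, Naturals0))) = Union(ProductSet({-1, -3/8, 3/5, 9/5, 8, 85/7}, Naturals0), ProductSet(Interval(-1, -3/8), {71/4, 95/3}))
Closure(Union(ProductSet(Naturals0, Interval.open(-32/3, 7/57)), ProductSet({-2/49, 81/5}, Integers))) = Union(ProductSet({-2/49, 81/5}, Integers), ProductSet(Naturals0, Interval(-32/3, 7/57)))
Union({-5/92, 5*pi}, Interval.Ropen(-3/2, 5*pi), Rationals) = Union(Interval(-3/2, 5*pi), Rationals)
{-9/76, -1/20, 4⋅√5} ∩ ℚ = {-9/76, -1/20}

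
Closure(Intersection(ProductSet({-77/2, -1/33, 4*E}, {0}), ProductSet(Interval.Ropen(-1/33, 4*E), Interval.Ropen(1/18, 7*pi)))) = EmptySet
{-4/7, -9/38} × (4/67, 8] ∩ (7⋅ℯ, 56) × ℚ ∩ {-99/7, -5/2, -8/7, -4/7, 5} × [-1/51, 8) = ∅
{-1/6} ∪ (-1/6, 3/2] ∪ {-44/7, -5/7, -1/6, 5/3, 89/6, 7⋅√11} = {-44/7, -5/7, 5/3, 89/6, 7⋅√11} ∪ [-1/6, 3/2]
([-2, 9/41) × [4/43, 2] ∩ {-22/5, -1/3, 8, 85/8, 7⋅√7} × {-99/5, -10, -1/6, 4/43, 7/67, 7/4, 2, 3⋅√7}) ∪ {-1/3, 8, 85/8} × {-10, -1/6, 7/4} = ({-1/3} × {4/43, 7/67, 7/4, 2}) ∪ ({-1/3, 8, 85/8} × {-10, -1/6, 7/4})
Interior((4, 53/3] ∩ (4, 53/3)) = (4, 53/3)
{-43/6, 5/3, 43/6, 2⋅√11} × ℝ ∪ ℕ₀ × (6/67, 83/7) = (ℕ₀ × (6/67, 83/7)) ∪ ({-43/6, 5/3, 43/6, 2⋅√11} × ℝ)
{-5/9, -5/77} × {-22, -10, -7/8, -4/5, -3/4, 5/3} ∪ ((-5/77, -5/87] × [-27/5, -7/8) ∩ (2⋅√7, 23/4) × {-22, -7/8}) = {-5/9, -5/77} × {-22, -10, -7/8, -4/5, -3/4, 5/3}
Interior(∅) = ∅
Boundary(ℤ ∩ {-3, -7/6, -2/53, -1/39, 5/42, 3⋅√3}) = {-3}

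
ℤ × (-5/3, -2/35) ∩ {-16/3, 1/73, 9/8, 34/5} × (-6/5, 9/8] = ∅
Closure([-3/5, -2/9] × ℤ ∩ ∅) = ∅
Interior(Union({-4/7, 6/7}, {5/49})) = EmptySet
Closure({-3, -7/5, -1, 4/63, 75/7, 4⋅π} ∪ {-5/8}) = {-3, -7/5, -1, -5/8, 4/63, 75/7, 4⋅π}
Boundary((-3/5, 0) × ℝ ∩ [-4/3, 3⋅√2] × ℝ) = {-3/5, 0} × ℝ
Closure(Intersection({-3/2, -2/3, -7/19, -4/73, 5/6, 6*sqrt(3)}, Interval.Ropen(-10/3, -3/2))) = EmptySet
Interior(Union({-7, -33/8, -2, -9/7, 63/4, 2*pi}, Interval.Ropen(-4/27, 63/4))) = Interval.open(-4/27, 63/4)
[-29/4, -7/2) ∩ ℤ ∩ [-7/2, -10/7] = ∅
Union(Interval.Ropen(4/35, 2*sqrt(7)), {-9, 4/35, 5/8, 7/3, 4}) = Union({-9}, Interval.Ropen(4/35, 2*sqrt(7)))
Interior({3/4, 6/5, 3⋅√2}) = ∅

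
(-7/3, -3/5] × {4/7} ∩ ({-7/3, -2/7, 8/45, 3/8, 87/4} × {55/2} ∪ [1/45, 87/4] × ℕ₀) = ∅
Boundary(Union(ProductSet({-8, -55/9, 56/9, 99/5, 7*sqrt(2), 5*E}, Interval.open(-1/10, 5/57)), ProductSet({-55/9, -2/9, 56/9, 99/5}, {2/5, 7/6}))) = Union(ProductSet({-55/9, -2/9, 56/9, 99/5}, {2/5, 7/6}), ProductSet({-8, -55/9, 56/9, 99/5, 7*sqrt(2), 5*E}, Interval(-1/10, 5/57)))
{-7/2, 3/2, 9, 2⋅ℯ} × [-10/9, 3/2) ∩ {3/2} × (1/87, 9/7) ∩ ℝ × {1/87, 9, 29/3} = ∅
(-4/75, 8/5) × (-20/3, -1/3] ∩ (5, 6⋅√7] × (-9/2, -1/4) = ∅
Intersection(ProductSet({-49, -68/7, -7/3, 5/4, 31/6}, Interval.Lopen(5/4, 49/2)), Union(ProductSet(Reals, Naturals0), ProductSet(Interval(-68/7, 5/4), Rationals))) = Union(ProductSet({-68/7, -7/3, 5/4}, Intersection(Interval.Lopen(5/4, 49/2), Rationals)), ProductSet({-49, -68/7, -7/3, 5/4, 31/6}, Range(2, 25, 1)))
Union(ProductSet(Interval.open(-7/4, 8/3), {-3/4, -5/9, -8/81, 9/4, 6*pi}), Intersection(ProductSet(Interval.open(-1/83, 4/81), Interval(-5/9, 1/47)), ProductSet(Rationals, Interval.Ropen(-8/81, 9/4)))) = Union(ProductSet(Intersection(Interval.open(-1/83, 4/81), Rationals), Interval(-8/81, 1/47)), ProductSet(Interval.open(-7/4, 8/3), {-3/4, -5/9, -8/81, 9/4, 6*pi}))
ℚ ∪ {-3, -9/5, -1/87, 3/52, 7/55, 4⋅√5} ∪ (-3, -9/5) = ℚ ∪ [-3, -9/5] ∪ {4⋅√5}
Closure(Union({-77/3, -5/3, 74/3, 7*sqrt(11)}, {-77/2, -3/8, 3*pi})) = {-77/2, -77/3, -5/3, -3/8, 74/3, 7*sqrt(11), 3*pi}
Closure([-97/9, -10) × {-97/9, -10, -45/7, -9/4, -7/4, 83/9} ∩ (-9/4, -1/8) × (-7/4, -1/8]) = ∅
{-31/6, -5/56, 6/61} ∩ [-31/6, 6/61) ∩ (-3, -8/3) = ∅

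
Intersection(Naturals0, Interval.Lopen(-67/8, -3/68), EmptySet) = EmptySet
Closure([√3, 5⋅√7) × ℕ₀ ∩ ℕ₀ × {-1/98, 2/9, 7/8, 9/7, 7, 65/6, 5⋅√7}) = {2, 3, …, 13} × {7}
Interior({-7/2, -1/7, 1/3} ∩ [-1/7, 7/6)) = ∅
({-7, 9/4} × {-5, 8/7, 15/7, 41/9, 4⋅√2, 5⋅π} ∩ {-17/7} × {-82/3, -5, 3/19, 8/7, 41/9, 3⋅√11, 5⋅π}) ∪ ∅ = ∅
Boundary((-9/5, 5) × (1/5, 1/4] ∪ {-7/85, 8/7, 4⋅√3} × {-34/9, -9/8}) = ({-9/5, 5} × [1/5, 1/4]) ∪ ([-9/5, 5] × {1/5, 1/4}) ∪ ({-7/85, 8/7, 4⋅√3} × {-34/9, -9/8})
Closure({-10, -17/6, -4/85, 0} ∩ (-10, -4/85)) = {-17/6}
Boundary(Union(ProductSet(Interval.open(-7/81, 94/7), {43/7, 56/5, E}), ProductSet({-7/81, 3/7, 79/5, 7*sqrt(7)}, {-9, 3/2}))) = Union(ProductSet({-7/81, 3/7, 79/5, 7*sqrt(7)}, {-9, 3/2}), ProductSet(Interval(-7/81, 94/7), {43/7, 56/5, E}))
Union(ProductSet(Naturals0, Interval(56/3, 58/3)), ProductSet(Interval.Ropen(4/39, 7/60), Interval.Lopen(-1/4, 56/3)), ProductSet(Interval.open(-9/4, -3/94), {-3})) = Union(ProductSet(Interval.open(-9/4, -3/94), {-3}), ProductSet(Interval.Ropen(4/39, 7/60), Interval.Lopen(-1/4, 56/3)), ProductSet(Naturals0, Interval(56/3, 58/3)))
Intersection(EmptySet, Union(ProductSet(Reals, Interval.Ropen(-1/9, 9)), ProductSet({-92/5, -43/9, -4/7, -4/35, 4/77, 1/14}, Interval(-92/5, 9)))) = EmptySet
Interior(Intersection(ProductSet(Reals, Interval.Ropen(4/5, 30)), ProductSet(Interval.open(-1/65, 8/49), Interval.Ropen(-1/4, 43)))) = ProductSet(Interval.open(-1/65, 8/49), Interval.open(4/5, 30))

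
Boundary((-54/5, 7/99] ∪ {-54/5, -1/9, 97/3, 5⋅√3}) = {-54/5, 7/99, 97/3, 5⋅√3}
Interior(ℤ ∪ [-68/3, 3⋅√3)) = ({-22, -21, …, 5} \ ℤ \ (-68/3, 3⋅√3)) ∪ (ℤ \ ({-68/3, 3⋅√3} ∪ (ℤ \ (-68/3, 3⋅√3)))) ∪ ((-68/3, 3⋅√3) \ ℤ \ (-68/3, 3⋅√3)) ∪ ({-22, -21, …, 5} \ ({-68/3, 3⋅√3} ∪ (ℤ \ (-68/3, 3⋅√3))))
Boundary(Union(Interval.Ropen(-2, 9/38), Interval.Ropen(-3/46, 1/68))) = {-2, 9/38}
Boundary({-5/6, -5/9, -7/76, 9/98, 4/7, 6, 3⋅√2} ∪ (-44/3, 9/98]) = {-44/3, 9/98, 4/7, 6, 3⋅√2}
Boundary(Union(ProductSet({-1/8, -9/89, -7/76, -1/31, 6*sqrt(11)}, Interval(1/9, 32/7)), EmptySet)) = ProductSet({-1/8, -9/89, -7/76, -1/31, 6*sqrt(11)}, Interval(1/9, 32/7))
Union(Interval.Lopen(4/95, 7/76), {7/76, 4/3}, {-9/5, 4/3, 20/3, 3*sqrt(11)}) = Union({-9/5, 4/3, 20/3, 3*sqrt(11)}, Interval.Lopen(4/95, 7/76))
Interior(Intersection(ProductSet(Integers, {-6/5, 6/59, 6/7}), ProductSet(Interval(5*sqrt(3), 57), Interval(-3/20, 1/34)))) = EmptySet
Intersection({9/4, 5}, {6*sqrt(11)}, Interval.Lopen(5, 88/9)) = EmptySet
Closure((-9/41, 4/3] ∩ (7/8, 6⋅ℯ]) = [7/8, 4/3]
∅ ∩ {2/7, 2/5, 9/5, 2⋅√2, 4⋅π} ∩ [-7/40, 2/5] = ∅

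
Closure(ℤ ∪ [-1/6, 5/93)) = ℤ ∪ [-1/6, 5/93]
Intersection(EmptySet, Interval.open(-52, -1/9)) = EmptySet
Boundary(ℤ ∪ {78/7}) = ℤ ∪ {78/7}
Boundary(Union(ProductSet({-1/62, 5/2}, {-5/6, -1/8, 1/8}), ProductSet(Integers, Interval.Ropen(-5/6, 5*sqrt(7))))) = Union(ProductSet({-1/62, 5/2}, {-5/6, -1/8, 1/8}), ProductSet(Integers, Interval(-5/6, 5*sqrt(7))))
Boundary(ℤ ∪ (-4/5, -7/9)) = {-4/5, -7/9} ∪ (ℤ \ (-4/5, -7/9))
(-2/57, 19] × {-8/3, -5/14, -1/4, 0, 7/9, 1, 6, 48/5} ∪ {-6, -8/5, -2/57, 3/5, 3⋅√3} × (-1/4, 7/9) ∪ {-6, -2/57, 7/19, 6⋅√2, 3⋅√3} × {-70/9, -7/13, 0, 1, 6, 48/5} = ((-2/57, 19] × {-8/3, -5/14, -1/4, 0, 7/9, 1, 6, 48/5}) ∪ ({-6, -8/5, -2/57, 3/5, 3⋅√3} × (-1/4, 7/9)) ∪ ({-6, -2/57, 7/19, 6⋅√2, 3⋅√3} × {-70/9, -7/13, 0, 1, 6, 48/5})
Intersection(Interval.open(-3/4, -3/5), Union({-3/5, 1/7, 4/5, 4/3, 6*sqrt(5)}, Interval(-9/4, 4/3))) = Interval.open(-3/4, -3/5)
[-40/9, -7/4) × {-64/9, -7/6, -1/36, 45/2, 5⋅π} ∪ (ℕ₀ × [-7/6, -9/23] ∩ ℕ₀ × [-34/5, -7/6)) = [-40/9, -7/4) × {-64/9, -7/6, -1/36, 45/2, 5⋅π}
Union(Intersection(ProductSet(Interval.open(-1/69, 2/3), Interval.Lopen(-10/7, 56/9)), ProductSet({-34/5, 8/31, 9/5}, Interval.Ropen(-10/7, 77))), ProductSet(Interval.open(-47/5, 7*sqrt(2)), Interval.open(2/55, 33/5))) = Union(ProductSet({8/31}, Interval.Lopen(-10/7, 56/9)), ProductSet(Interval.open(-47/5, 7*sqrt(2)), Interval.open(2/55, 33/5)))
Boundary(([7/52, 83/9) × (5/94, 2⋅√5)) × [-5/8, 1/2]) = ((({7/52, 83/9} × [5/94, 2⋅√5]) ∪ ([7/52, 83/9] × {5/94, 2⋅√5})) × [-5/8, 1/2]) ∪ ((({7/52, 83/9} × [5/94, 2⋅√5]) ∪ ([7/52, 83/9] × {5/94, 2⋅√5}) ∪ ([7/52, 83/9) × (5/94, 2⋅√5))) × {-5/8, 1/2})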